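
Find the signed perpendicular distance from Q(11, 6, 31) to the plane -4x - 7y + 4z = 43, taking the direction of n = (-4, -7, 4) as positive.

-5/9

n·Q − 43 = -5.
|n| = 9, so the signed distance is -5/9.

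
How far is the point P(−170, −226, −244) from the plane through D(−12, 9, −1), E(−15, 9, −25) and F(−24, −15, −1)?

DE = (−3, 0, −24) and DF = (−12, −24, 0), so a normal is n = DE × DF = (−576, 288, 72).
Then n·(−170, −226, −244) − 9432 = 5832.
|n| = √(331776 + 82944 + 5184) = 648, so the distance is |5832|/648 = 9.

9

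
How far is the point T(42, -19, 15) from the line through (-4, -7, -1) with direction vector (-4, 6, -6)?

Direction vector d = (-4, 6, -6).
AP = (46, -12, 16); AP·d = -352, |AP|² = 2516, |d|² = 88.
distance² = |AP|² − (AP·d)²/|d|² = 2516 − 123904/88 = 1108, so the distance is 2√277.

2√277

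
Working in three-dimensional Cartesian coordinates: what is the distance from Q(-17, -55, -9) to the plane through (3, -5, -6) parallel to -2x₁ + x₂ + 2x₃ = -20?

Parallel planes share the normal n = (-2, 1, 2); since (3, -5, -6) lies on the plane, its equation is -2x₁ + x₂ + 2x₃ = -23.
d = |(-2)·(-17) + 1·(-55) + 2·(-9) − (-23)| / √(4 + 1 + 4) = |-16| / 3 = 16/3.

16/3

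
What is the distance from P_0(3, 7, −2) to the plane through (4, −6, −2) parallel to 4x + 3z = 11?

4/5

Parallel planes share the normal n = (4, 0, 3); since (4, −6, −2) lies on the plane, its equation is 4x + 3z = 10.
d = |4·3 + 3·(-2) − 10| / √(16 + 0 + 9) = |-4| / 5 = 4/5.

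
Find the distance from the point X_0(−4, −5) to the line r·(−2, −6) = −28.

d = |(-2)·(-4) + (-6)·(-5) − (-28)| / √(4 + 36) = |66|/(2√10) = 33√10/10.

33√10/10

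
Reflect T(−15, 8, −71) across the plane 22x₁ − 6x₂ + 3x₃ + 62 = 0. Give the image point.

With n = (22, −6, 3), the signed offset is (n·T − (-62))/|n|² = -529/529 = -1.
T' = T − 2t·n = (−15, 8, −71) − (-2)·(22, −6, 3) = (29, −4, −65).

(29, -4, -65)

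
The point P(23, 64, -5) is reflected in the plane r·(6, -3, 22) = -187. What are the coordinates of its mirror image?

(517/23, 1478/23, -159/23)

n = (6, -3, 22), |n|² = 529, n·P − (-187) = 23, so t = 23/529 = 1/23.
Foot F = P − (1/23)·n = (523/23, 1475/23, -137/23); the reflection is 2F − P = (517/23, 1478/23, -159/23).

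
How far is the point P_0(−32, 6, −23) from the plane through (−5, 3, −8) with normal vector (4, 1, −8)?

5/3

The plane has equation n·(r − (−5, 3, −8)) = 0, i.e. n·r = 47.
Then n·(−32, 6, −23) − 47 = 15.
|n| = √(16 + 1 + 64) = 9, so the distance is |15|/9 = 5/3.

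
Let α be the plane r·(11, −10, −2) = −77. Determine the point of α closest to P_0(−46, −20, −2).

(-35, -30, -4)

The perpendicular from P_0 has direction n = (11, −10, −2): r = (−46, −20, −2) + μ(11, −10, −2).
Substitute into the plane: n·(P_0 + μn) = -77 gives -302 + 225μ = -77, so μ = 1.
Foot = (−46, −20, −2) + 1·(11, −10, −2) = (−35, −30, −4).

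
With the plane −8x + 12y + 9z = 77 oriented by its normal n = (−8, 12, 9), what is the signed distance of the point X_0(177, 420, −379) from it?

n·X_0 − 77 = 136.
|n| = 17, so the signed distance is 136/17 = 8.

8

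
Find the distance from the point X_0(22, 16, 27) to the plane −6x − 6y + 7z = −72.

Normal vector n = (−6, −6, 7), and n·(22, 16, 27) − (−72) = 33.
|n| = √(36 + 36 + 49) = 11, so the distance is |33|/11 = 3.

3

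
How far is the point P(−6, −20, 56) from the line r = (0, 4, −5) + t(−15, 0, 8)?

3√353

Direction vector d = (−15, 0, 8).
AP = (−6, −24, 61), and AP × d = (−192, −867, −360).
|AP × d|² = 918153 and |d|² = 289, so the distance is √(918153/289) = √3177 = 3√353.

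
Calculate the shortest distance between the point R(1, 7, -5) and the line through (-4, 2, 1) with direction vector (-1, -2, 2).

√5

Direction vector d = (-1, -2, 2).
AP = (5, 5, -6); AP·d = -27, |AP|² = 86, |d|² = 9.
distance² = |AP|² − (AP·d)²/|d|² = 86 − 729/9 = 5, so the distance is √5.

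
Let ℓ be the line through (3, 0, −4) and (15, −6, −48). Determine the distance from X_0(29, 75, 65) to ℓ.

√6301

A direction vector is d = (12, −6, −44).
AP = (26, 75, 69), and AP × d = (−2886, 1972, −1056).
|AP × d|² = 13332916 and |d|² = 2116, so the distance is √(13332916/2116) = √6301.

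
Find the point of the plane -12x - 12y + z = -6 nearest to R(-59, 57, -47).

n = (-12, -12, 1), |n|² = 289, and n·R − (-6) = -17.
t = -17/289 = -1/17, so the foot is R − t·n = (-59, 57, -47) − (-1/17)·(-12, -12, 1) = (-1015/17, 957/17, -798/17).

(-1015/17, 957/17, -798/17)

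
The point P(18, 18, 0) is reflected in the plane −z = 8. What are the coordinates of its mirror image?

n = (0, 0, −1), |n|² = 1, n·P − 8 = -8, so t = -8/1 = -8.
Foot F = P − (-8)·n = (18, 18, −8); the reflection is 2F − P = (18, 18, −16).

(18, 18, -16)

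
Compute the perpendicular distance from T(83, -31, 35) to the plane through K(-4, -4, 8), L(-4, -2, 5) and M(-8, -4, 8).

27/√13

KL = (0, 2, -3) and KM = (-4, 0, 0), so a normal is n = KL × KM = (0, 12, 8).
Then n·(83, -31, 35) - 16 = -108.
|n| = √(0 + 144 + 64) = 4√13, so the distance is |-108|/(4√13) = 27/√13.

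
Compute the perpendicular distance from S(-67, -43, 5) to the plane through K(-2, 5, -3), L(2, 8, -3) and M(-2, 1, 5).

KL = (4, 3, 0) and KM = (0, -4, 8), so a normal is n = KL × KM = (24, -32, -16).
Then n·(-67, -43, 5) - (-160) = -152.
|n| = √(576 + 1024 + 256) = 8√29, so the distance is |-152|/(8√29) = 19/√29.

19√29/29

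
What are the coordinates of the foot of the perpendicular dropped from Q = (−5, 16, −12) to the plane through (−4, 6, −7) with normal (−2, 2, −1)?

n = (−2, 2, −1), |n|² = 9, and n·Q − 27 = 27.
t = 27/9 = 3, so the foot is Q − t·n = (−5, 16, −12) − 3·(−2, 2, −1) = (1, 10, −9).

(1, 10, -9)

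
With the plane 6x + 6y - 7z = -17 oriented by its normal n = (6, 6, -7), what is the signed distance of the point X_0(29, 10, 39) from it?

-2

n·X_0 − (-17) = -22.
|n| = 11, so the signed distance is -22/11 = -2.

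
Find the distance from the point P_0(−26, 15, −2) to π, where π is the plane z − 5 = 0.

7

Normal vector n = (0, 0, 1), and n·(−26, 15, −2) − 5 = −7.
|n| = √(0 + 0 + 1) = 1, so the distance is |-7|/1 = 7.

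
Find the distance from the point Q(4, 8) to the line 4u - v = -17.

25√17/17

d = |4·4 + (-1)·8 − (-17)| / √(16 + 1) = |25|/√17 = 25/√17.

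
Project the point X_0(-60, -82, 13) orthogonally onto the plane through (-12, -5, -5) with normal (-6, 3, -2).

(-402/7, -583/7, 97/7)

n = (-6, 3, -2), |n|² = 49, and n·X_0 − 67 = 21.
t = 21/49 = 3/7, so the foot is X_0 − t·n = (-60, -82, 13) − (3/7)·(-6, 3, -2) = (-402/7, -583/7, 97/7).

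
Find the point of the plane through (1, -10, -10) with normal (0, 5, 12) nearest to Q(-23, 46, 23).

(-23, 26, -25)

n = (0, 5, 12), |n|² = 169, and n·Q − (-170) = 676.
t = 676/169 = 4, so the foot is Q − t·n = (-23, 46, 23) − 4·(0, 5, 12) = (-23, 26, -25).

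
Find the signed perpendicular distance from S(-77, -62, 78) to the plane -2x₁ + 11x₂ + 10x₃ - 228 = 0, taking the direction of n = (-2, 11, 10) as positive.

8/5

n·S − 228 = 24.
|n| = 15, so the signed distance is 24/15 = 8/5.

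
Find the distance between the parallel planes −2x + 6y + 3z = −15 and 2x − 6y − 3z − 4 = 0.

Divide the second equation by -1 to match normals: −2x + 6y + 3z = -4.
With common normal n = (−2, 6, 3) (|n| = 7), the distance is |(-15) − (-4)|/|n| = 11/7.

11/7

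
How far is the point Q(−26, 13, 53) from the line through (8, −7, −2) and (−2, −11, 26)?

A direction vector is d = (−10, −4, 28).
AP = (−34, 20, 55), and AP × d = (780, 402, 336).
|AP × d|² = 882900 and |d|² = 900, so the distance is √(882900/900) = √981 = 3√109.

3√109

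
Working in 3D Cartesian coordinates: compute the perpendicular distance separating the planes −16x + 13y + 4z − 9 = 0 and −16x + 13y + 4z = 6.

1/7

With common normal n = (−16, 13, 4) (|n| = 21), the distance is |9 − 6|/|n| = 3/21 = 1/7.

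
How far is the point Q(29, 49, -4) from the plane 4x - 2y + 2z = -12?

11√6/6

d = |4·29 + (-2)·49 + 2·(-4) − (-12)| / √(16 + 4 + 4) = |22| / (2√6) = 11√6/6.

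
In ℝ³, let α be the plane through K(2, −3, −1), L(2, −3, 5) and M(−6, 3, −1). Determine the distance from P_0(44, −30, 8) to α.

KL = (0, 0, 6) and KM = (−8, 6, 0), so a normal is n = KL × KM = (−36, −48, 0).
n = (−36, −48, 0); n·P − 72 = -216; |n| = 60; distance = 216/60 = 18/5.

18/5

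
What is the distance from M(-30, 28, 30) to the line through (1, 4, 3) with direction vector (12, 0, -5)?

Direction vector d = (12, 0, -5).
AP = (-31, 24, 27), and AP × d = (-120, 169, -288).
|AP × d|² = 125905 and |d|² = 169, so the distance is √(125905/169) = √745.

√745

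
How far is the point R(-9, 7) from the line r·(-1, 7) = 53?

√2/2

The normal to the line is n = (-1, 7) with |n| = 5√2.
|n·R − 53| = |58 − 53| = 5, so the distance is 5/(5√2) = √2/2.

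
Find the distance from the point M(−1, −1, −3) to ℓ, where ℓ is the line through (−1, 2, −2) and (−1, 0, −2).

A direction vector is d = (0, −2, 0).
AP = (0, −3, −1), and AP × d = (−2, 0, 0).
|AP × d|² = 4 and |d|² = 4, so the distance is √(4/4) = √1 = 1.

1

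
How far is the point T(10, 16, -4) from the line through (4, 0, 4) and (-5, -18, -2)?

A direction vector is d = (-9, -18, -6).
AP = (6, 16, -8); AP·d = -294, |AP|² = 356, |d|² = 441.
distance² = |AP|² − (AP·d)²/|d|² = 356 − 86436/441 = 160, so the distance is 4√10.

4√10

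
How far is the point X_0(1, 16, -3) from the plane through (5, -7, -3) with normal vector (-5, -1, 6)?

The plane has equation n·(r − (5, -7, -3)) = 0, i.e. n·r = -36.
Then n·(1, 16, -3) - (-36) = -3.
|n| = √(25 + 1 + 36) = √62, so the distance is |-3|/√62 = 3√62/62.

3√62/62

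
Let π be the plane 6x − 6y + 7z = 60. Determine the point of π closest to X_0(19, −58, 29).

The perpendicular from X_0 has direction n = (6, −6, 7): r = (19, −58, 29) + μ(6, −6, 7).
Substitute into the plane: n·(X_0 + μn) = 60 gives 665 + 121μ = 60, so μ = -5.
Foot = (19, −58, 29) + (-5)·(6, −6, 7) = (−11, −28, −6).

(-11, -28, -6)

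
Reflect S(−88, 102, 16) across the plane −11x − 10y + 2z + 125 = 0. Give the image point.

n = (−11, −10, 2), |n|² = 225, n·S − (-125) = 105, so t = 105/225 = 7/15.
Foot F = S − (7/15)·n = (−1243/15, 320/3, 226/15); the reflection is 2F − S = (−1166/15, 334/3, 212/15).

(-1166/15, 334/3, 212/15)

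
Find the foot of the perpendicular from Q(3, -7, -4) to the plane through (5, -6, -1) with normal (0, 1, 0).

(3, -6, -4)

The perpendicular from Q has direction n = (0, 1, 0): r = (3, -7, -4) + t(0, 1, 0).
Substitute into the plane: n·(Q + tn) = -6 gives -7 + 1t = -6, so t = 1.
Foot = (3, -7, -4) + 1·(0, 1, 0) = (3, -6, -4).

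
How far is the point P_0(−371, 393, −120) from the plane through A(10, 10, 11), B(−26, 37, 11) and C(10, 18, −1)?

7

AB = (−36, 27, 0) and AC = (0, 8, −12), so a normal is n = AB × AC = (−324, −432, −288).
n = (−324, −432, −288); n·P − (-10728) = -4284; |n| = 612; distance = 4284/612 = 7.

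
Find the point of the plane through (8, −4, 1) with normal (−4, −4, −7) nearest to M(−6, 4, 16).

n = (−4, −4, −7), |n|² = 81, and n·M − (-23) = -81.
t = -81/81 = -1, so the foot is M − t·n = (−6, 4, 16) − (-1)·(−4, −4, −7) = (−10, 0, 9).

(-10, 0, 9)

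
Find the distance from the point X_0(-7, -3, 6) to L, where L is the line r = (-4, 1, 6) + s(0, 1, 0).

3

Direction vector d = (0, 1, 0).
AP = (-3, -4, 0); AP·d = -4, |AP|² = 25, |d|² = 1.
distance² = |AP|² − (AP·d)²/|d|² = 25 − 16/1 = 9, so the distance is 3.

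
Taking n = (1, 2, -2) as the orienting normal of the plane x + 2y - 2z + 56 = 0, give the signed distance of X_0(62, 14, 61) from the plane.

n·X_0 − (-56) = 24.
|n| = 3, so the signed distance is 24/3 = 8.

8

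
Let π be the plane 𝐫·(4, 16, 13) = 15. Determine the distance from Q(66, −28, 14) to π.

d = |4·66 + 16·(-28) + 13·14 − 15| / √(16 + 256 + 169) = |-17| / 21 = 17/21.

17/21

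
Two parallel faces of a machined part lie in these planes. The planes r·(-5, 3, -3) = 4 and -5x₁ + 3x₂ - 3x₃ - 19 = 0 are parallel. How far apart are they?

With common normal n = (-5, 3, -3) (|n| = √43), the distance is |4 − 19|/|n| = 15/√43 = 15√43/43.

15/√43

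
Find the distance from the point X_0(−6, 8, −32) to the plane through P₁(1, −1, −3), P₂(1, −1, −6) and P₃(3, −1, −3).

9

P₁P₂ = (0, 0, −3) and P₁P₃ = (2, 0, 0), so a normal is n = P₁P₂ × P₁P₃ = (0, −6, 0).
n = (0, −6, 0); n·P − 6 = -54; |n| = 6; distance = 54/6 = 9.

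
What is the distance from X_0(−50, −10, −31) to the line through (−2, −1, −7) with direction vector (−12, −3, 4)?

12√10

Direction vector d = (−12, −3, 4).
AP = (−48, −9, −24); AP·d = 507, |AP|² = 2961, |d|² = 169.
distance² = |AP|² − (AP·d)²/|d|² = 2961 − 257049/169 = 1440, so the distance is 12√10.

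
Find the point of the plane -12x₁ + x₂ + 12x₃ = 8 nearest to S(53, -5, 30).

The perpendicular from S has direction n = (-12, 1, 12): r = (53, -5, 30) + t(-12, 1, 12).
Substitute into the plane: n·(S + tn) = 8 gives -281 + 289t = 8, so t = 1.
Foot = (53, -5, 30) + 1·(-12, 1, 12) = (41, -4, 42).

(41, -4, 42)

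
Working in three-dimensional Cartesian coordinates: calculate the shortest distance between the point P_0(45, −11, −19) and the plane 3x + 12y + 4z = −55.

18/13

n = (3, 12, 4); n·P − (-55) = -18; |n| = 13; distance = 18/13.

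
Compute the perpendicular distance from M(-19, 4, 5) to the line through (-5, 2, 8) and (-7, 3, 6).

√65

A direction vector is d = (-2, 1, -2).
AP = (-14, 2, -3); AP·d = 36, |AP|² = 209, |d|² = 9.
distance² = |AP|² − (AP·d)²/|d|² = 209 − 1296/9 = 65, so the distance is √65.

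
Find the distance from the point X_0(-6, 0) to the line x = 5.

The normal to the line is n = (1, 0) with |n| = 1.
|n·X_0 − 5| = |-6 − 5| = 11, so the distance is 11/1 = 11.

11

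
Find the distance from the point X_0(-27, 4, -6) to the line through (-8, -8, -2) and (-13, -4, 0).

2√29

A direction vector is d = (-5, 4, 2).
AP = (-19, 12, -4); AP·d = 135, |AP|² = 521, |d|² = 45.
distance² = |AP|² − (AP·d)²/|d|² = 521 − 18225/45 = 116, so the distance is 2√29.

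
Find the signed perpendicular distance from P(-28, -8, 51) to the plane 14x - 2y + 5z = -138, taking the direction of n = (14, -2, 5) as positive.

17/15

n·P − (-138) = 17.
|n| = 15, so the signed distance is 17/15.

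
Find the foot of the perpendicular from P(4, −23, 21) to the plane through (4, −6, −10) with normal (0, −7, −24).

(4, -30, -3)

n = (0, −7, −24), |n|² = 625, and n·P − 282 = -625.
t = -625/625 = -1, so the foot is P − t·n = (4, −23, 21) − (-1)·(0, −7, −24) = (4, −30, −3).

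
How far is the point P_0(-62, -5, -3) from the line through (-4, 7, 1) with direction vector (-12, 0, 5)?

Direction vector d = (-12, 0, 5).
AP = (-58, -12, -4), and AP × d = (-60, 338, -144).
|AP × d|² = 138580 and |d|² = 169, so the distance is √(138580/169) = √820 = 2√205.

2√205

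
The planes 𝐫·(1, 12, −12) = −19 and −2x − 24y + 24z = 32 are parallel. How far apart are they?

Divide the second equation by -2 to match normals: x + 12y − 12z = -16.
With common normal n = (1, 12, −12) (|n| = 17), the distance is |(-19) − (-16)|/|n| = 3/17.

3/17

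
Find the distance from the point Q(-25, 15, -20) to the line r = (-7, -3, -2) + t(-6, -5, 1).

Direction vector d = (-6, -5, 1).
AP = (-18, 18, -18); AP·d = 0, |AP|² = 972, |d|² = 62.
distance² = |AP|² − (AP·d)²/|d|² = 972 − 0/62 = 972, so the distance is 18√3.

18√3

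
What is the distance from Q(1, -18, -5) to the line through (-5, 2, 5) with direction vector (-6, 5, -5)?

15√2

Direction vector d = (-6, 5, -5).
AP = (6, -20, -10); AP·d = -86, |AP|² = 536, |d|² = 86.
distance² = |AP|² − (AP·d)²/|d|² = 536 − 7396/86 = 450, so the distance is 15√2.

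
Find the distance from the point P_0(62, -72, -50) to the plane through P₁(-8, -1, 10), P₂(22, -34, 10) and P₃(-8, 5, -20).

P₁P₂ = (30, -33, 0) and P₁P₃ = (0, 6, -30), so a normal is n = P₁P₂ × P₁P₃ = (990, 900, 180).
n = (990, 900, 180); n·P − (-7020) = -5400; |n| = 1350; distance = 5400/1350 = 4.

4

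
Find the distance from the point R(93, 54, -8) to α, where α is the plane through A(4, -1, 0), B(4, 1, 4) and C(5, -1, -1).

AB = (0, 2, 4) and AC = (1, 0, -1), so a normal is n = AB × AC = (-2, 4, -2).
n = (-2, 4, -2); n·P − (-12) = 58; |n| = 2√6; distance = 58/(2√6) = 29√6/6.

29/√6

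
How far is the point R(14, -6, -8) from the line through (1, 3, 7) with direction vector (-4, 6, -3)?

Direction vector d = (-4, 6, -3).
AP = (13, -9, -15); AP·d = -61, |AP|² = 475, |d|² = 61.
distance² = |AP|² − (AP·d)²/|d|² = 475 − 3721/61 = 414, so the distance is 3√46.

3√46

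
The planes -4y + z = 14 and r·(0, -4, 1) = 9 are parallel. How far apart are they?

5/√17

Both planes have normal n = (0, -4, 1), |n| = √17. Any point on the first plane is at distance |9 − 14|/|n| = 5/√17 from the second.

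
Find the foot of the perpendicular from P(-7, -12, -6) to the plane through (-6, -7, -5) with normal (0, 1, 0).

(-7, -7, -6)

The perpendicular from P has direction n = (0, 1, 0): r = (-7, -12, -6) + t(0, 1, 0).
Substitute into the plane: n·(P + tn) = -7 gives -12 + 1t = -7, so t = 5.
Foot = (-7, -12, -6) + 5·(0, 1, 0) = (-7, -7, -6).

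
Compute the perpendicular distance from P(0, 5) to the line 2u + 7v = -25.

60√53/53

The normal to the line is n = (2, 7) with |n| = √53.
|n·P − (-25)| = |35 − (-25)| = 60, so the distance is 60/√53.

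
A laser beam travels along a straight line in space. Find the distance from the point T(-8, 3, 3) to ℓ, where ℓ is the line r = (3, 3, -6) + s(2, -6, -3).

3√17

Direction vector d = (2, -6, -3).
AP = (-11, 0, 9); AP·d = -49, |AP|² = 202, |d|² = 49.
distance² = |AP|² − (AP·d)²/|d|² = 202 − 2401/49 = 153, so the distance is 3√17.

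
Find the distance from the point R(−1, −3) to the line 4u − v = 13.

The normal to the line is n = (4, −1) with |n| = √17.
|n·R − 13| = |-1 − 13| = 14, so the distance is 14/√17.

14√17/17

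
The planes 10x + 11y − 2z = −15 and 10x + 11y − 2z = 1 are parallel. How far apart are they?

16/15

With common normal n = (10, 11, −2) (|n| = 15), the distance is |(-15) − 1|/|n| = 16/15.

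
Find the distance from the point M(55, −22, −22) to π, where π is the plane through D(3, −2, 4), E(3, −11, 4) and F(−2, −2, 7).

DE = (0, −9, 0) and DF = (−5, 0, 3), so a normal is n = DE × DF = (−27, 0, −45).
Then n·(55, −22, −22) − (−261) = −234.
|n| = √(729 + 0 + 2025) = 9√34, so the distance is |-234|/(9√34) = 26/√34.

26/√34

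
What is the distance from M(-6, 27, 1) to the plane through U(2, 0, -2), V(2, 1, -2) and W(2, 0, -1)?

UV = (0, 1, 0) and UW = (0, 0, 1), so a normal is n = UV × UW = (1, 0, 0).
d = |1·(-6) − 2| / √(1 + 0 + 0) = |-8| / 1 = 8.

8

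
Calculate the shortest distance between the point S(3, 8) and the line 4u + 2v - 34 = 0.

3/√5

d = |4·3 + 2·8 − 34| / √(16 + 4) = |-6|/(2√5) = 3/√5.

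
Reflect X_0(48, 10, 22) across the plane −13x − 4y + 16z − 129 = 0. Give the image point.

(22, 2, 54)

n = (−13, −4, 16), |n|² = 441, n·X_0 − 129 = -441, so t = -441/441 = -1.
Foot F = X_0 − (-1)·n = (35, 6, 38); the reflection is 2F − X_0 = (22, 2, 54).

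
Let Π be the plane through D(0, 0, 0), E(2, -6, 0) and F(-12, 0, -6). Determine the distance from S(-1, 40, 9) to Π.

17/√46

DE = (2, -6, 0) and DF = (-12, 0, -6), so a normal is n = DE × DF = (36, 12, -72).
n = (36, 12, -72); n·P − 0 = -204; |n| = 12√46; distance = 204/(12√46) = 17/√46.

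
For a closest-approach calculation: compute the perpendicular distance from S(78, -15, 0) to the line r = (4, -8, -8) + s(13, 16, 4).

Direction vector d = (13, 16, 4).
AP = (74, -7, 8); AP·d = 882, |AP|² = 5589, |d|² = 441.
distance² = |AP|² − (AP·d)²/|d|² = 5589 − 777924/441 = 3825, so the distance is 15√17.

15√17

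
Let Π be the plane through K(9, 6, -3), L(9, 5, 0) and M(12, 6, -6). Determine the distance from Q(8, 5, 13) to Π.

12√11/11

KL = (0, -1, 3) and KM = (3, 0, -3), so a normal is n = KL × KM = (3, 9, 3).
d = |3·8 + 9·5 + 3·13 − 72| / √(9 + 81 + 9) = |36| / (3√11) = 12√11/11.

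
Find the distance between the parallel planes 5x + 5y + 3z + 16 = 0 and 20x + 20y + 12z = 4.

17√59/59

Divide the second equation by 4 to match normals: 5x + 5y + 3z = 1.
With common normal n = (5, 5, 3) (|n| = √59), the distance is |(-16) − 1|/|n| = 17/√59.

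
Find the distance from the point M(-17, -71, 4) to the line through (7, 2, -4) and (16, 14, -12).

A direction vector is d = (9, 12, -8).
AP = (-24, -73, 8), and AP × d = (488, -120, 369).
|AP × d|² = 388705 and |d|² = 289, so the distance is √(388705/289) = √1345.

√1345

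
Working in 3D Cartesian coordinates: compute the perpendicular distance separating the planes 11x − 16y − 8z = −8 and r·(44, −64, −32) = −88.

2/3

Divide the second equation by 4 to match normals: 11x − 16y − 8z = -22.
With common normal n = (11, −16, −8) (|n| = 21), the distance is |(-8) − (-22)|/|n| = 14/21 = 2/3.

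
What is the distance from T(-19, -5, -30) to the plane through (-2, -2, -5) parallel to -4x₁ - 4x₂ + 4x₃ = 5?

5/√3

Parallel planes share the normal n = (-4, -4, 4); since (-2, -2, -5) lies on the plane, its equation is -4x₁ - 4x₂ + 4x₃ = -4.
Then n·(-19, -5, -30) - (-4) = -20.
|n| = √(16 + 16 + 16) = 4√3, so the distance is |-20|/(4√3) = 5√3/3.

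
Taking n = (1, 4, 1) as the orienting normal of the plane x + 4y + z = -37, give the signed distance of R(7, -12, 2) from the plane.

-√2/3

n·R − (-37) = -2.
|n| = 3√2, so the signed distance is -√2/3.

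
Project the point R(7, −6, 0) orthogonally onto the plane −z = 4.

n = (0, 0, −1), |n|² = 1, and n·R − 4 = -4.
t = -4/1 = -4, so the foot is R − t·n = (7, −6, 0) − (-4)·(0, 0, −1) = (7, −6, −4).

(7, -6, -4)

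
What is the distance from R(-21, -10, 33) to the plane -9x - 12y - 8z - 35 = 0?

d = |(-9)·(-21) + (-12)·(-10) + (-8)·33 − 35| / √(81 + 144 + 64) = |10| / 17 = 10/17.

10/17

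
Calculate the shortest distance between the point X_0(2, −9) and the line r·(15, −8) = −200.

d = |15·2 + (-8)·(-9) − (-200)| / √(225 + 64) = |302|/17 = 302/17.

302/17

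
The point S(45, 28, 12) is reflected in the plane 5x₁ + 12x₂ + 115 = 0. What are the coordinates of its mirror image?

(5, -68, 12)

With n = (5, 12, 0), the signed offset is (n·S − (-115))/|n|² = 676/169 = 4.
S' = S − 2t·n = (45, 28, 12) − 8·(5, 12, 0) = (5, −68, 12).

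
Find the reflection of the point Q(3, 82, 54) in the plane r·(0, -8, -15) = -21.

(3, 2, -96)

n = (0, -8, -15), |n|² = 289, n·Q − (-21) = -1445, so t = -1445/289 = -5.
Foot F = Q − (-5)·n = (3, 42, -21); the reflection is 2F − Q = (3, 2, -96).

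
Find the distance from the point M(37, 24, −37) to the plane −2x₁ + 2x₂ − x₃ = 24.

13/3

Normal vector n = (−2, 2, −1), and n·(37, 24, −37) − 24 = −13.
|n| = √(4 + 4 + 1) = 3, so the distance is |-13|/3 = 13/3.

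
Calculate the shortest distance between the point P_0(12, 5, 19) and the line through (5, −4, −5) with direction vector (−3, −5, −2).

Direction vector d = (−3, −5, −2).
AP = (7, 9, 24); AP·d = -114, |AP|² = 706, |d|² = 38.
distance² = |AP|² − (AP·d)²/|d|² = 706 − 12996/38 = 364, so the distance is 2√91.

2√91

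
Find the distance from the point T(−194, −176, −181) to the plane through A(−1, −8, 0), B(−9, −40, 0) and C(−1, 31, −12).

3

AB = (−8, −32, 0) and AC = (0, 39, −12), so a normal is n = AB × AC = (384, −96, −312).
d = |384·(-194) + (-96)·(-176) + (-312)·(-181) − 384| / √(147456 + 9216 + 97344) = |-1512| / 504 = 3.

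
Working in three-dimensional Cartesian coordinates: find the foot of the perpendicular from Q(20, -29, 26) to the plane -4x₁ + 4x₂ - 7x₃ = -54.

(4, -13, -2)

n = (-4, 4, -7), |n|² = 81, and n·Q − (-54) = -324.
t = -324/81 = -4, so the foot is Q − t·n = (20, -29, 26) − (-4)·(-4, 4, -7) = (4, -13, -2).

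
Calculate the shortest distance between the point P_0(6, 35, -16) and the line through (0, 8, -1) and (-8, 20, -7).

21

A direction vector is d = (-8, 12, -6).
AP = (6, 27, -15), and AP × d = (18, 156, 288).
|AP × d|² = 107604 and |d|² = 244, so the distance is √(107604/244) = √441 = 21.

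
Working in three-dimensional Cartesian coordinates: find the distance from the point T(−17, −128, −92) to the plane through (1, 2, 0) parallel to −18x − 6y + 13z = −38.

Parallel planes share the normal n = (−18, −6, 13); since (1, 2, 0) lies on the plane, its equation is −18x − 6y + 13z = -30.
Then n·(−17, −128, −92) − (−30) = −92.
|n| = √(324 + 36 + 169) = 23, so the distance is |-92|/23 = 4.

4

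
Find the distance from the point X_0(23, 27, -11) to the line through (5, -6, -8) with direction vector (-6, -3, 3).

3√62

Direction vector d = (-6, -3, 3).
AP = (18, 33, -3); AP·d = -216, |AP|² = 1422, |d|² = 54.
distance² = |AP|² − (AP·d)²/|d|² = 1422 − 46656/54 = 558, so the distance is 3√62.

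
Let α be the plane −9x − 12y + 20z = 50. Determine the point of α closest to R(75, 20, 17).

n = (−9, −12, 20), |n|² = 625, and n·R − 50 = -625.
t = -625/625 = -1, so the foot is R − t·n = (75, 20, 17) − (-1)·(−9, −12, 20) = (66, 8, 37).

(66, 8, 37)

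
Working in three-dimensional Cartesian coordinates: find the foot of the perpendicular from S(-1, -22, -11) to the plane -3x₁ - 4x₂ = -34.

(14, -2, -11)

n = (-3, -4, 0), |n|² = 25, and n·S − (-34) = 125.
t = 125/25 = 5, so the foot is S − t·n = (-1, -22, -11) − 5·(-3, -4, 0) = (14, -2, -11).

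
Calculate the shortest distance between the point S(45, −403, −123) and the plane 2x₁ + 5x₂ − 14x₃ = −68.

9

Normal vector n = (2, 5, −14), and n·(45, −403, −123) − (−68) = −135.
|n| = √(4 + 25 + 196) = 15, so the distance is |-135|/15 = 9.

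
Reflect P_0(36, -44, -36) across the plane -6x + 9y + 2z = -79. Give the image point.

n = (-6, 9, 2), |n|² = 121, n·P_0 − (-79) = -605, so t = -605/121 = -5.
Foot F = P_0 − (-5)·n = (6, 1, -26); the reflection is 2F − P_0 = (-24, 46, -16).

(-24, 46, -16)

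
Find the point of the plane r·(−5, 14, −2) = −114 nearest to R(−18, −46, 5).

The perpendicular from R has direction n = (−5, 14, −2): r = (−18, −46, 5) + t(−5, 14, −2).
Substitute into the plane: n·(R + tn) = -114 gives -564 + 225t = -114, so t = 2.
Foot = (−18, −46, 5) + 2·(−5, 14, −2) = (−28, −18, 1).

(-28, -18, 1)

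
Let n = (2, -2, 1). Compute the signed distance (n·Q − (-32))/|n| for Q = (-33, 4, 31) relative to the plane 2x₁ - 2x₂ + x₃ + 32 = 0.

n·Q − (-32) = -11.
|n| = 3, so the signed distance is -11/3.

-11/3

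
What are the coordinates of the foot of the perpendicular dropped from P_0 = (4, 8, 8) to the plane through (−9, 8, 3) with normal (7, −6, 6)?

(-3, 14, 2)

n = (7, −6, 6), |n|² = 121, and n·P_0 − (-93) = 121.
t = 121/121 = 1, so the foot is P_0 − t·n = (4, 8, 8) − 1·(7, −6, 6) = (−3, 14, 2).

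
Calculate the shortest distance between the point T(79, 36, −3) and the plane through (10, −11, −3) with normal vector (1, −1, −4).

The plane has equation n·(r − (10, −11, −3)) = 0, i.e. n·r = 33.
Then n·(79, 36, −3) − 33 = 22.
|n| = √(1 + 1 + 16) = 3√2, so the distance is |22|/(3√2) = 11√2/3.

11√2/3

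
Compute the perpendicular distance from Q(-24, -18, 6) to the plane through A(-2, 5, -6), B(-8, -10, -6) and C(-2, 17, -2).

AB = (-6, -15, 0) and AC = (0, 12, 4), so a normal is n = AB × AC = (-60, 24, -72).
d = |(-60)·(-24) + 24·(-18) + (-72)·6 − 672| / √(3600 + 576 + 5184) = |-96| / (12√65) = 8/√65.

8/√65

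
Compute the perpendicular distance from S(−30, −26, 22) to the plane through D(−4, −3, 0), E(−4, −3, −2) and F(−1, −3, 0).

23

DE = (0, 0, −2) and DF = (3, 0, 0), so a normal is n = DE × DF = (0, −6, 0).
Then n·(−30, −26, 22) − 18 = 138.
|n| = √(0 + 36 + 0) = 6, so the distance is |138|/6 = 23.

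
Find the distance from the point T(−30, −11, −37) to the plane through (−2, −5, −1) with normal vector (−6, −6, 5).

The plane has equation n·(r − (−2, −5, −1)) = 0, i.e. n·r = 37.
n = (−6, −6, 5); n·P − 37 = 24; |n| = √97; distance = 24/√97 = 24√97/97.

24/√97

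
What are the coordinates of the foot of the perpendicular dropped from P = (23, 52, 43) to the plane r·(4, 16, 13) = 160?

(11, 4, 4)

n = (4, 16, 13), |n|² = 441, and n·P − 160 = 1323.
t = 1323/441 = 3, so the foot is P − t·n = (23, 52, 43) − 3·(4, 16, 13) = (11, 4, 4).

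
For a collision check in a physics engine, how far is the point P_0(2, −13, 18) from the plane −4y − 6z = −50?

Normal vector n = (0, −4, −6), and n·(2, −13, 18) − (−50) = −6.
|n| = √(0 + 16 + 36) = 2√13, so the distance is |-6|/(2√13) = 3√13/13.

3/√13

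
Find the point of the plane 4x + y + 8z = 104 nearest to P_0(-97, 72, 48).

n = (4, 1, 8), |n|² = 81, and n·P_0 − 104 = -36.
t = -36/81 = -4/9, so the foot is P_0 − t·n = (-97, 72, 48) − (-4/9)·(4, 1, 8) = (-857/9, 652/9, 464/9).

(-857/9, 652/9, 464/9)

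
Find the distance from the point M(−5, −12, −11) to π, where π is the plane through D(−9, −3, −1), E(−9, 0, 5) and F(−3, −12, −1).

DE = (0, 3, 6) and DF = (6, −9, 0), so a normal is n = DE × DF = (54, 36, −18).
Then n·(−5, −12, −11) − (−576) = 72.
|n| = √(2916 + 1296 + 324) = 18√14, so the distance is |72|/(18√14) = 4/√14.

4/√14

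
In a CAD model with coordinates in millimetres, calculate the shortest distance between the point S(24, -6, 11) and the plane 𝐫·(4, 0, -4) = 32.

5√2/2

n = (4, 0, -4); n·P − 32 = 20; |n| = 4√2; distance = 20/(4√2) = 5/√2.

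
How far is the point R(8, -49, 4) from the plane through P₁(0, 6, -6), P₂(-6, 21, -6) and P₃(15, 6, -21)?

20/(3√6)

P₁P₂ = (-6, 15, 0) and P₁P₃ = (15, 0, -15), so a normal is n = P₁P₂ × P₁P₃ = (-225, -90, -225).
Then n·(8, -49, 4) - 810 = 900.
|n| = √(50625 + 8100 + 50625) = 135√6, so the distance is |900|/(135√6) = 10√6/9.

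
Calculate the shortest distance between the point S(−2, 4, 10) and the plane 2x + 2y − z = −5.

1/3

d = |2·(-2) + 2·4 + (-1)·10 − (-5)| / √(4 + 4 + 1) = |-1| / 3 = 1/3.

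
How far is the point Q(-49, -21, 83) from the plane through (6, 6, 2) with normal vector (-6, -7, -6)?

The plane has equation n·(r − (6, 6, 2)) = 0, i.e. n·r = -90.
d = |(-6)·(-49) + (-7)·(-21) + (-6)·83 − (-90)| / √(36 + 49 + 36) = |33| / 11 = 3.

3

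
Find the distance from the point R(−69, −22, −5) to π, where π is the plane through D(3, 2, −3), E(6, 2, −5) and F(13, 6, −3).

15√38/19

DE = (3, 0, −2) and DF = (10, 4, 0), so a normal is n = DE × DF = (8, −20, 12).
Then n·(−69, −22, −5) − (−52) = −120.
|n| = √(64 + 400 + 144) = 4√38, so the distance is |-120|/(4√38) = 30/√38.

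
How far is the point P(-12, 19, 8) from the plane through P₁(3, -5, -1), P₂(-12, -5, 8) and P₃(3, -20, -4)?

P₁P₂ = (-15, 0, 9) and P₁P₃ = (0, -15, -3), so a normal is n = P₁P₂ × P₁P₃ = (135, -45, 225).
Then n·(-12, 19, 8) - 405 = -1080.
|n| = √(18225 + 2025 + 50625) = 45√35, so the distance is |-1080|/(45√35) = 24√35/35.

24/√35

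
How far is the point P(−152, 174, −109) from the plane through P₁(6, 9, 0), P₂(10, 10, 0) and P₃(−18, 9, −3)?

6

P₁P₂ = (4, 1, 0) and P₁P₃ = (−24, 0, −3), so a normal is n = P₁P₂ × P₁P₃ = (−3, 12, 24).
n = (−3, 12, 24); n·P − 90 = -162; |n| = 27; distance = 162/27 = 6.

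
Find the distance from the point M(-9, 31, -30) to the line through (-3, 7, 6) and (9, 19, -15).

6√17

A direction vector is d = (12, 12, -21).
AP = (-6, 24, -36), and AP × d = (-72, -558, -360).
|AP × d|² = 446148 and |d|² = 729, so the distance is √(446148/729) = √612 = 6√17.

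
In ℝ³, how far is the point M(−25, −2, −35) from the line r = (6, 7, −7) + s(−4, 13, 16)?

√1385

Direction vector d = (−4, 13, 16).
AP = (−31, −9, −28); AP·d = -441, |AP|² = 1826, |d|² = 441.
distance² = |AP|² − (AP·d)²/|d|² = 1826 − 194481/441 = 1385, so the distance is √1385.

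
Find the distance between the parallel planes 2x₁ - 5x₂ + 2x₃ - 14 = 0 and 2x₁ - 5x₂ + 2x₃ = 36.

With common normal n = (2, -5, 2) (|n| = √33), the distance is |14 − 36|/|n| = 22/√33.

22/√33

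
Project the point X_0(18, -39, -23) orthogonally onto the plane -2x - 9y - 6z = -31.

(26, -3, 1)

n = (-2, -9, -6), |n|² = 121, and n·X_0 − (-31) = 484.
t = 484/121 = 4, so the foot is X_0 − t·n = (18, -39, -23) − 4·(-2, -9, -6) = (26, -3, 1).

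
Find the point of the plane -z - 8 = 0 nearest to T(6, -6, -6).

(6, -6, -8)

The perpendicular from T has direction n = (0, 0, -1): r = (6, -6, -6) + t(0, 0, -1).
Substitute into the plane: n·(T + tn) = 8 gives 6 + 1t = 8, so t = 2.
Foot = (6, -6, -6) + 2·(0, 0, -1) = (6, -6, -8).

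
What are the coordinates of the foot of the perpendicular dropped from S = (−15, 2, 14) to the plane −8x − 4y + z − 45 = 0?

n = (−8, −4, 1), |n|² = 81, and n·S − 45 = 81.
t = 81/81 = 1, so the foot is S − t·n = (−15, 2, 14) − 1·(−8, −4, 1) = (−7, 6, 13).

(-7, 6, 13)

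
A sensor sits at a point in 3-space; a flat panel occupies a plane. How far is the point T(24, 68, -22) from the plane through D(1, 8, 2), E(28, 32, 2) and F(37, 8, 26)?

DE = (27, 24, 0) and DF = (36, 0, 24), so a normal is n = DE × DF = (576, -648, -864).
Then n·(24, 68, -22) - (-6336) = -4896.
|n| = √(331776 + 419904 + 746496) = 1224, so the distance is |-4896|/1224 = 4.

4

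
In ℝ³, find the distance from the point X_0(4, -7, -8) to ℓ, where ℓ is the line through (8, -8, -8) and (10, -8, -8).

A direction vector is d = (2, 0, 0).
AP = (-4, 1, 0), and AP × d = (0, 0, -2).
|AP × d|² = 4 and |d|² = 4, so the distance is √(4/4) = √1 = 1.

1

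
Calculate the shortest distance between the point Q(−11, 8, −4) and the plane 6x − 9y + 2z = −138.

8/11

Normal vector n = (6, −9, 2), and n·(−11, 8, −4) − (−138) = −8.
|n| = √(36 + 81 + 4) = 11, so the distance is |-8|/11 = 8/11.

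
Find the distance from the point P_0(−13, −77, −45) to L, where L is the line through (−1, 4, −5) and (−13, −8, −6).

A direction vector is d = (−12, −12, −1).
AP = (−12, −81, −40), and AP × d = (−399, 468, −828).
|AP × d|² = 1063809 and |d|² = 289, so the distance is √(1063809/289) = √3681 = 3√409.

3√409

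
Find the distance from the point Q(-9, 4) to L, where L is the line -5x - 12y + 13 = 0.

10/13

The normal to the line is n = (-5, -12) with |n| = 13.
|n·Q − (-13)| = |-3 − (-13)| = 10, so the distance is 10/13.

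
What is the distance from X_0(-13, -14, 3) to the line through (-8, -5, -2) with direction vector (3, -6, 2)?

Direction vector d = (3, -6, 2).
AP = (-5, -9, 5); AP·d = 49, |AP|² = 131, |d|² = 49.
distance² = |AP|² − (AP·d)²/|d|² = 131 − 2401/49 = 82, so the distance is √82.

√82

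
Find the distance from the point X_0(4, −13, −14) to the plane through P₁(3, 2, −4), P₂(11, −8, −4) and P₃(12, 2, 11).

5√2/2

P₁P₂ = (8, −10, 0) and P₁P₃ = (9, 0, 15), so a normal is n = P₁P₂ × P₁P₃ = (−150, −120, 90).
n = (−150, −120, 90); n·P − (-1050) = 750; |n| = 150√2; distance = 750/(150√2) = 5/√2.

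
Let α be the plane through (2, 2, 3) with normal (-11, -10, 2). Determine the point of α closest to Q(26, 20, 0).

(4, 0, 4)

The perpendicular from Q has direction n = (-11, -10, 2): r = (26, 20, 0) + t(-11, -10, 2).
Substitute into the plane: n·(Q + tn) = -36 gives -486 + 225t = -36, so t = 2.
Foot = (26, 20, 0) + 2·(-11, -10, 2) = (4, 0, 4).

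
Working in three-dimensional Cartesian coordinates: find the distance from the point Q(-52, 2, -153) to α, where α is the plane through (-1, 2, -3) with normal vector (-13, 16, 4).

The plane has equation n·(r − (-1, 2, -3)) = 0, i.e. n·r = 33.
n = (-13, 16, 4); n·P − 33 = 63; |n| = 21; distance = 63/21 = 3.

3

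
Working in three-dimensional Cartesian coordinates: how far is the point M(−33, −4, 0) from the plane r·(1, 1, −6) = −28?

n = (1, 1, −6); n·P − (-28) = -9; |n| = √38; distance = 9/√38.

9/√38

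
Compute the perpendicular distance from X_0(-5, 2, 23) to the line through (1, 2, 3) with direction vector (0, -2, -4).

Direction vector d = (0, -2, -4).
AP = (-6, 0, 20), and AP × d = (40, -24, 12).
|AP × d|² = 2320 and |d|² = 20, so the distance is √(2320/20) = √116 = 2√29.

2√29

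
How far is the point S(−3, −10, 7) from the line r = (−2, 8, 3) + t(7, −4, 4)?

2√65

Direction vector d = (7, −4, 4).
AP = (−1, −18, 4), and AP × d = (−56, 32, 130).
|AP × d|² = 21060 and |d|² = 81, so the distance is √(21060/81) = √260 = 2√65.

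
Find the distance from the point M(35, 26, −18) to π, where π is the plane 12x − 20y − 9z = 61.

d = |12·35 + (-20)·26 + (-9)·(-18) − 61| / √(144 + 400 + 81) = |1| / 25 = 1/25.

1/25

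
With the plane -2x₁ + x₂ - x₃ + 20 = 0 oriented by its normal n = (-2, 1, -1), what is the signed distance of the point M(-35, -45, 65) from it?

n·M − (-20) = -20.
|n| = √6, so the signed distance is -10√6/3.

-10√6/3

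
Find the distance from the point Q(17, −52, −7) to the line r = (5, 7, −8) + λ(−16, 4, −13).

7√65

Direction vector d = (−16, 4, −13).
AP = (12, −59, 1); AP·d = -441, |AP|² = 3626, |d|² = 441.
distance² = |AP|² − (AP·d)²/|d|² = 3626 − 194481/441 = 3185, so the distance is 7√65.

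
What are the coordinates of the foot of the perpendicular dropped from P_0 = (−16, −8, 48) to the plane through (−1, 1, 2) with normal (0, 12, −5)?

(-16, 16, 38)

The perpendicular from P_0 has direction n = (0, 12, −5): r = (−16, −8, 48) + t(0, 12, −5).
Substitute into the plane: n·(P_0 + tn) = 2 gives -336 + 169t = 2, so t = 2.
Foot = (−16, −8, 48) + 2·(0, 12, −5) = (−16, 16, 38).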